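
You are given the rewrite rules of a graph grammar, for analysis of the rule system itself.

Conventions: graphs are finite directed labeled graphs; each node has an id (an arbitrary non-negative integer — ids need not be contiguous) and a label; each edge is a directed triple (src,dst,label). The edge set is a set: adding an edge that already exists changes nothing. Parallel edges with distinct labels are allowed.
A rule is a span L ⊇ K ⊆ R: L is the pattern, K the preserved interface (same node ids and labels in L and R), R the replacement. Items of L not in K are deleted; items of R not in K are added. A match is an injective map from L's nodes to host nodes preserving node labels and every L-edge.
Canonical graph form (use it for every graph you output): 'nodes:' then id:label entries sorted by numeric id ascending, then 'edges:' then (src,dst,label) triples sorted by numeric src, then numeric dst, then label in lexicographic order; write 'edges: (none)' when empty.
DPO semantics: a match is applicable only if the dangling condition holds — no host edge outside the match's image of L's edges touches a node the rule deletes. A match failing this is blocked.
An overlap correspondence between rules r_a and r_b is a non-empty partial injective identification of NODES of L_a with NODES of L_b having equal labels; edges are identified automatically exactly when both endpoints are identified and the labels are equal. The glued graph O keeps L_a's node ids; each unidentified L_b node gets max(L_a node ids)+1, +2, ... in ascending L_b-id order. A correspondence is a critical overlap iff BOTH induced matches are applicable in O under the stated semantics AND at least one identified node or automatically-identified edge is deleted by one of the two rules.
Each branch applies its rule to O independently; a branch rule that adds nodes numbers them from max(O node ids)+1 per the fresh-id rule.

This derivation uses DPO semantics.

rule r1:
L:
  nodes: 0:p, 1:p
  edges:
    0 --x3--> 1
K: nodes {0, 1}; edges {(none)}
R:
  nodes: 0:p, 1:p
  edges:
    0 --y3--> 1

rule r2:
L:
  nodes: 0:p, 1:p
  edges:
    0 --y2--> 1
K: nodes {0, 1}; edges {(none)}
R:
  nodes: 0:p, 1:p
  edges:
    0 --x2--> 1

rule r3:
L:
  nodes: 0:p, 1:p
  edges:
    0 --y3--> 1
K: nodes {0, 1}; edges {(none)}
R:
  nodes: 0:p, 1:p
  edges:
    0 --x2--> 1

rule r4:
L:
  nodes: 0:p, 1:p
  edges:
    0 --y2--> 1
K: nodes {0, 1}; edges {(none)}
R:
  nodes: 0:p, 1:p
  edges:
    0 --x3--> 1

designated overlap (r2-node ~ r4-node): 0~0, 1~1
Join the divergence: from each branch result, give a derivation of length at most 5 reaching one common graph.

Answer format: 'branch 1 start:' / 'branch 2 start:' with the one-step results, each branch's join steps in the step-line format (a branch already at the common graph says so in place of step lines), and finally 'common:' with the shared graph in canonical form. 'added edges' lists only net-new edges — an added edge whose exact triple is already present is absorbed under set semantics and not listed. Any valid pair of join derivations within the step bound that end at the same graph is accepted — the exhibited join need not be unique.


branch 1 start:
nodes: 0:p, 1:p
edges: (0,1,x2)
branch 2 start:
nodes: 0:p, 1:p
edges: (0,1,x3)
branch 1: already at the common graph (0 steps)
branch 2 step 1: rule r1; match: 0->0, 1->1; deleted nodes (none); deleted edges (0,1,x3); added nodes (none); added edges (0,1,y3); result: nodes: 0:p, 1:p edges: (0,1,y3)
branch 2 step 2: rule r3; match: 0->0, 1->1; deleted nodes (none); deleted edges (0,1,y3); added nodes (none); added edges (0,1,x2); result: nodes: 0:p, 1:p edges: (0,1,x2)
common:
nodes: 0:p, 1:p
edges: (0,1,x2)


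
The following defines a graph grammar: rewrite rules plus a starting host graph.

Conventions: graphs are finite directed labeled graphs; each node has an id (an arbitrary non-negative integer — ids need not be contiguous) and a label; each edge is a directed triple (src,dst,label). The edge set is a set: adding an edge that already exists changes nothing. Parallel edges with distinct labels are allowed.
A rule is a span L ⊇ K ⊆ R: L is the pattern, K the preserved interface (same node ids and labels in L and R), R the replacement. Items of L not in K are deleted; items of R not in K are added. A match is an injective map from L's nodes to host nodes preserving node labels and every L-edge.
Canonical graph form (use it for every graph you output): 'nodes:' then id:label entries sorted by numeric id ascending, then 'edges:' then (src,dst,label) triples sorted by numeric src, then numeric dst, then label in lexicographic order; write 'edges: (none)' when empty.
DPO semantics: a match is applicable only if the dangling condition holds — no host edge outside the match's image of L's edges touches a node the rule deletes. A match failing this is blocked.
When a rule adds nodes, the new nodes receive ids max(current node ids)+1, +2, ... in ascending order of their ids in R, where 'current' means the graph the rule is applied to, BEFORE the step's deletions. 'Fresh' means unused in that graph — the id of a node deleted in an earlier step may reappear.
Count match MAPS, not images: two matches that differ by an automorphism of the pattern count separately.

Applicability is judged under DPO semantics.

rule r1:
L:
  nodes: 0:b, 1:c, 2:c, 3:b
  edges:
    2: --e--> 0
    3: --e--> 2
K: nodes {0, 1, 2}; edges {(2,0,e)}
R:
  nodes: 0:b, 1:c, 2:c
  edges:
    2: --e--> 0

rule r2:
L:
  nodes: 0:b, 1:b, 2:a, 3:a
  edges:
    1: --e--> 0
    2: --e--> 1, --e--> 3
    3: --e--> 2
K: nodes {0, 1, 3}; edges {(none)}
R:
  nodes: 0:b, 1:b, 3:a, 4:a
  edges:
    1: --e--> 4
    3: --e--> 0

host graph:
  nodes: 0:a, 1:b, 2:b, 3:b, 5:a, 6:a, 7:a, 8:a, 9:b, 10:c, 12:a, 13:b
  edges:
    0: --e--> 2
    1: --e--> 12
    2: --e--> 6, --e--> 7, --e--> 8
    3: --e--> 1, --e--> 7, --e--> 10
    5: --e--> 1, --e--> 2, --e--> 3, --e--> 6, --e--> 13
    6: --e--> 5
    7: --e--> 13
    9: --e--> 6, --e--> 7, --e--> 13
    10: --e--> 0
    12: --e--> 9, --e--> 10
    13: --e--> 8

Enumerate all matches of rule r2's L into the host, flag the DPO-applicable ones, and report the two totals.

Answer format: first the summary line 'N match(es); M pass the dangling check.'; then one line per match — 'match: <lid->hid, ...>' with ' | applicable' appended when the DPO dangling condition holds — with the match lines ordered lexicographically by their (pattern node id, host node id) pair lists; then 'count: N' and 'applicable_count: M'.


1 match(es); 0 pass the dangling check.
match: 0->1, 1->3, 2->5, 3->6
count: 1
applicable_count: 0


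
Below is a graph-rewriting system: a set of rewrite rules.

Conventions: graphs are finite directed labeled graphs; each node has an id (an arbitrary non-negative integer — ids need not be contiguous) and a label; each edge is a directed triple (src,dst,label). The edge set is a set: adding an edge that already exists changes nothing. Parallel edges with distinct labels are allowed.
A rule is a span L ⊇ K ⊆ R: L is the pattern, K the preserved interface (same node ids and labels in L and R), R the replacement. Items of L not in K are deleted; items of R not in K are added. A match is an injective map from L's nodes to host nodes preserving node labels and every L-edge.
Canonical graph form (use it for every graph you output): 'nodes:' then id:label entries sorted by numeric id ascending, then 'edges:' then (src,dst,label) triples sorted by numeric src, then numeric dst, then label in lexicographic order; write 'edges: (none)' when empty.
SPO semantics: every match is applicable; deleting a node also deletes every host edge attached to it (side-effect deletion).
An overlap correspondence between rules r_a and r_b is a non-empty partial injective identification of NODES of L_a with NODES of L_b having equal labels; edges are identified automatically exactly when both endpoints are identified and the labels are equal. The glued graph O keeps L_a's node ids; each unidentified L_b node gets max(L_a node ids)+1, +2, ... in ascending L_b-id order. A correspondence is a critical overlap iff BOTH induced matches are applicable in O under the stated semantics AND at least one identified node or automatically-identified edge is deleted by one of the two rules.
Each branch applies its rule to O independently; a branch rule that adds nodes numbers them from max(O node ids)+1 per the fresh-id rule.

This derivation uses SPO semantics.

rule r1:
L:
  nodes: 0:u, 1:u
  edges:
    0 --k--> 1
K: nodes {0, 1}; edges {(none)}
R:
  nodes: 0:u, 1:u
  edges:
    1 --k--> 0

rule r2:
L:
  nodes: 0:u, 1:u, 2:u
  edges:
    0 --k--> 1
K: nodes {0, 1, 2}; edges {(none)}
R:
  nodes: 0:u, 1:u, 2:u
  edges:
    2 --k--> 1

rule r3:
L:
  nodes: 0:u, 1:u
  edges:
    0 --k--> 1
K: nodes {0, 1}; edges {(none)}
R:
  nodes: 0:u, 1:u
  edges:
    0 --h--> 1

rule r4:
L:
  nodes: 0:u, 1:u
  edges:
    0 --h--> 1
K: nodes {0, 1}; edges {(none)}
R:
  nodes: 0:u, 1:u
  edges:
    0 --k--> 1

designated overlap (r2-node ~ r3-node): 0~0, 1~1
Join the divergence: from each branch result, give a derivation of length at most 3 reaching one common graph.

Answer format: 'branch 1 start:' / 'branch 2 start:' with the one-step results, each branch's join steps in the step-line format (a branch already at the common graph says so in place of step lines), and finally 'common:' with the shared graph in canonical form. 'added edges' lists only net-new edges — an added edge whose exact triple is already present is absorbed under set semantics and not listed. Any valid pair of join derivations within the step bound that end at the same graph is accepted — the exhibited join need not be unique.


branch 1 start:
nodes: 0:u, 1:u, 2:u
edges: (2,1,k)
branch 2 start:
nodes: 0:u, 1:u, 2:u
edges: (0,1,h)
branch 1 step 1: rule r2; match: 0->2, 1->1, 2->0; deleted nodes (none); deleted edges (2,1,k); added nodes (none); added edges (0,1,k); result: nodes: 0:u, 1:u, 2:u edges: (0,1,k)
branch 2 step 1: rule r4; match: 0->0, 1->1; deleted nodes (none); deleted edges (0,1,h); added nodes (none); added edges (0,1,k); result: nodes: 0:u, 1:u, 2:u edges: (0,1,k)
common:
nodes: 0:u, 1:u, 2:u
edges: (0,1,k)


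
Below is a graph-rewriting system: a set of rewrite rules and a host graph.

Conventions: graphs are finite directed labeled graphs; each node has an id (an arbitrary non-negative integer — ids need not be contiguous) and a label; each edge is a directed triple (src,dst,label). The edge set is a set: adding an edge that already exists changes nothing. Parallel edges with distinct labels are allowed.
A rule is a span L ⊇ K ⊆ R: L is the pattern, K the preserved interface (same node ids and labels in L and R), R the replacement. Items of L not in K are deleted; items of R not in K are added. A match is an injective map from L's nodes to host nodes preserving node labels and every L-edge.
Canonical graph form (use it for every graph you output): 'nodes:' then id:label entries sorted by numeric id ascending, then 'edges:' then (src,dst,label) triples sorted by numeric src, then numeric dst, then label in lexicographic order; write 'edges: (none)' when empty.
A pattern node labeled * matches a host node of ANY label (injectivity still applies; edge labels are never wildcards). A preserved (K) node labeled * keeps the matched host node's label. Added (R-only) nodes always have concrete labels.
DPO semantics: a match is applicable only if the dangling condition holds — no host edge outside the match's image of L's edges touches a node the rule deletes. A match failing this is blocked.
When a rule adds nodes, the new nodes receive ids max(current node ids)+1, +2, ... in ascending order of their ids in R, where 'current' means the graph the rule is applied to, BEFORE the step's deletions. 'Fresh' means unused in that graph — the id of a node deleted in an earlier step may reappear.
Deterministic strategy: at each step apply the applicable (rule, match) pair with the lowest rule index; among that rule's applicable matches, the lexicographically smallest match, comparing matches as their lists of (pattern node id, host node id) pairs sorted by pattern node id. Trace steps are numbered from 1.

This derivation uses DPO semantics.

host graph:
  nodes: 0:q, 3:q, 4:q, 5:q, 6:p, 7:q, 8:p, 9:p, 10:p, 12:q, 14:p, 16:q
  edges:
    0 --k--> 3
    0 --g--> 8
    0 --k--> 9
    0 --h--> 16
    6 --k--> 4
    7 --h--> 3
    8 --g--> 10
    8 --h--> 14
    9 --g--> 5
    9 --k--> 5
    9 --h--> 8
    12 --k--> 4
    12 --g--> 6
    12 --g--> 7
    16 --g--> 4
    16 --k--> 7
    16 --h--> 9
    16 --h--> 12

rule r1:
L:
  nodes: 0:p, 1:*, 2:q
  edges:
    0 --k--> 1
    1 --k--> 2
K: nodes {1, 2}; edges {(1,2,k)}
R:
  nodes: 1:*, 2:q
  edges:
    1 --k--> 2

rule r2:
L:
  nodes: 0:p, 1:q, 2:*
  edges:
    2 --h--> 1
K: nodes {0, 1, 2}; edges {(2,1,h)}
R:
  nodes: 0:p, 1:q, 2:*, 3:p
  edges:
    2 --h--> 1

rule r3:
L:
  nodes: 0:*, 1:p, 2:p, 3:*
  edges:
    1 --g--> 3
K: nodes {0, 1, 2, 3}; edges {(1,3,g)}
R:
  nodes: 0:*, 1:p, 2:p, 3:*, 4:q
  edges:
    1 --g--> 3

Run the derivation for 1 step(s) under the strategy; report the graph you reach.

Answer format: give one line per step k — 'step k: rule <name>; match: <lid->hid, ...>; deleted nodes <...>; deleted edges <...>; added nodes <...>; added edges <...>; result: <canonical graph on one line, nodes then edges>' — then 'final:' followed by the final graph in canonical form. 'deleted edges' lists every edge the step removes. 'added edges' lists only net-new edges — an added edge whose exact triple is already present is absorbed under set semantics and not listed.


step 1: rule r2; match: 0->6, 1->3, 2->7; deleted nodes (none); deleted edges (none); added nodes 17; added edges (none); result: nodes: 0:q, 3:q, 4:q, 5:q, 6:p, 7:q, 8:p, 9:p, 10:p, 12:q, 14:p, 16:q, 17:p edges: (0,3,k); (0,8,g); (0,9,k); (0,16,h); (6,4,k); (7,3,h); (8,10,g); (8,14,h); (9,5,g); (9,5,k); (9,8,h); (12,4,k); (12,6,g); (12,7,g); (16,4,g); (16,7,k); (16,9,h); (16,12,h)
final:
nodes: 0:q, 3:q, 4:q, 5:q, 6:p, 7:q, 8:p, 9:p, 10:p, 12:q, 14:p, 16:q, 17:p
edges: (0,3,k); (0,8,g); (0,9,k); (0,16,h); (6,4,k); (7,3,h); (8,10,g); (8,14,h); (9,5,g); (9,5,k); (9,8,h); (12,4,k); (12,6,g); (12,7,g); (16,4,g); (16,7,k); (16,9,h); (16,12,h)


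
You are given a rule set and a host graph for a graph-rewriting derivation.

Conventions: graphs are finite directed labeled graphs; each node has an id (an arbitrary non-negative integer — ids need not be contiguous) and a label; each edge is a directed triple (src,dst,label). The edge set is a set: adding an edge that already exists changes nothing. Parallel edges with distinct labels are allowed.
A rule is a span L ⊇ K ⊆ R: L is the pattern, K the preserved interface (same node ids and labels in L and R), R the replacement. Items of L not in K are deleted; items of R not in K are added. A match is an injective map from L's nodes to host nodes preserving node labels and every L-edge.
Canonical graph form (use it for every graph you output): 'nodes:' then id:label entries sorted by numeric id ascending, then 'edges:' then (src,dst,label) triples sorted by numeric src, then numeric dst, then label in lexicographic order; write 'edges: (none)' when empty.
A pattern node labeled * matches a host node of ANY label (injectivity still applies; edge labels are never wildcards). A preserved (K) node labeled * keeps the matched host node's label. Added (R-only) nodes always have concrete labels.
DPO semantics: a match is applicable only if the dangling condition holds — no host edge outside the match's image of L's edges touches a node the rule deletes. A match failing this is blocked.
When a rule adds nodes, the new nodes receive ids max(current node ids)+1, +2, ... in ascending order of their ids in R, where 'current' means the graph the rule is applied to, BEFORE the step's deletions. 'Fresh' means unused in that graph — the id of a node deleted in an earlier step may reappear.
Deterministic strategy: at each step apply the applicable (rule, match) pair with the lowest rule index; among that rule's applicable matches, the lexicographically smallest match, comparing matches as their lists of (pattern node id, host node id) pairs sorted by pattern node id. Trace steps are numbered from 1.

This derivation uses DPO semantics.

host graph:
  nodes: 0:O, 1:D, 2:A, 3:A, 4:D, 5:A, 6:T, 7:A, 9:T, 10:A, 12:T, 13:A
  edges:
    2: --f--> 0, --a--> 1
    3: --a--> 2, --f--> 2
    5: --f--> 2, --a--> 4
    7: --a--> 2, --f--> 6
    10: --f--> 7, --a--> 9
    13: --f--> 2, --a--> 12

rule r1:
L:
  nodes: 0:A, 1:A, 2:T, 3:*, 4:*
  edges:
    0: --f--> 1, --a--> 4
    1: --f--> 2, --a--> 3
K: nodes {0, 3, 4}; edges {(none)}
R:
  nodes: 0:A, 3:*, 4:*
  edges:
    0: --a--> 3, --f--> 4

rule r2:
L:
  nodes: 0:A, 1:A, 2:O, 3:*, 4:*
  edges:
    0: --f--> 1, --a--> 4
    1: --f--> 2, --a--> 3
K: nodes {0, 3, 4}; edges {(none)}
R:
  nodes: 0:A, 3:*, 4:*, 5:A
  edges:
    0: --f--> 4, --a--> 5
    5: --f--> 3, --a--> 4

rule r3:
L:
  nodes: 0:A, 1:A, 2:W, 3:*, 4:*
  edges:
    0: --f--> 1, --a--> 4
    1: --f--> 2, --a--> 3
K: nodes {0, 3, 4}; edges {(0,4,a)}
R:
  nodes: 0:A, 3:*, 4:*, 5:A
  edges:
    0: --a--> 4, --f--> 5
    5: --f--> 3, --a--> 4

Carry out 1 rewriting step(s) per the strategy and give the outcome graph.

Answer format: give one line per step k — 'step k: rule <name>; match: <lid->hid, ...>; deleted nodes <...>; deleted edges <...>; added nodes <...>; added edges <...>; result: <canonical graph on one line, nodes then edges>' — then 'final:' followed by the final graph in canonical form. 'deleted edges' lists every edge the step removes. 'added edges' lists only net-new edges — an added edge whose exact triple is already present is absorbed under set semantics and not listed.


step 1: rule r1; match: 0->10, 1->7, 2->6, 3->2, 4->9; deleted nodes 6, 7; deleted edges (7,2,a); (7,6,f); (10,7,f); (10,9,a); added nodes (none); added edges (10,2,a); (10,9,f); result: nodes: 0:O, 1:D, 2:A, 3:A, 4:D, 5:A, 9:T, 10:A, 12:T, 13:A edges: (2,0,f); (2,1,a); (3,2,a); (3,2,f); (5,2,f); (5,4,a); (10,2,a); (10,9,f); (13,2,f); (13,12,a)
final:
nodes: 0:O, 1:D, 2:A, 3:A, 4:D, 5:A, 9:T, 10:A, 12:T, 13:A
edges: (2,0,f); (2,1,a); (3,2,a); (3,2,f); (5,2,f); (5,4,a); (10,2,a); (10,9,f); (13,2,f); (13,12,a)


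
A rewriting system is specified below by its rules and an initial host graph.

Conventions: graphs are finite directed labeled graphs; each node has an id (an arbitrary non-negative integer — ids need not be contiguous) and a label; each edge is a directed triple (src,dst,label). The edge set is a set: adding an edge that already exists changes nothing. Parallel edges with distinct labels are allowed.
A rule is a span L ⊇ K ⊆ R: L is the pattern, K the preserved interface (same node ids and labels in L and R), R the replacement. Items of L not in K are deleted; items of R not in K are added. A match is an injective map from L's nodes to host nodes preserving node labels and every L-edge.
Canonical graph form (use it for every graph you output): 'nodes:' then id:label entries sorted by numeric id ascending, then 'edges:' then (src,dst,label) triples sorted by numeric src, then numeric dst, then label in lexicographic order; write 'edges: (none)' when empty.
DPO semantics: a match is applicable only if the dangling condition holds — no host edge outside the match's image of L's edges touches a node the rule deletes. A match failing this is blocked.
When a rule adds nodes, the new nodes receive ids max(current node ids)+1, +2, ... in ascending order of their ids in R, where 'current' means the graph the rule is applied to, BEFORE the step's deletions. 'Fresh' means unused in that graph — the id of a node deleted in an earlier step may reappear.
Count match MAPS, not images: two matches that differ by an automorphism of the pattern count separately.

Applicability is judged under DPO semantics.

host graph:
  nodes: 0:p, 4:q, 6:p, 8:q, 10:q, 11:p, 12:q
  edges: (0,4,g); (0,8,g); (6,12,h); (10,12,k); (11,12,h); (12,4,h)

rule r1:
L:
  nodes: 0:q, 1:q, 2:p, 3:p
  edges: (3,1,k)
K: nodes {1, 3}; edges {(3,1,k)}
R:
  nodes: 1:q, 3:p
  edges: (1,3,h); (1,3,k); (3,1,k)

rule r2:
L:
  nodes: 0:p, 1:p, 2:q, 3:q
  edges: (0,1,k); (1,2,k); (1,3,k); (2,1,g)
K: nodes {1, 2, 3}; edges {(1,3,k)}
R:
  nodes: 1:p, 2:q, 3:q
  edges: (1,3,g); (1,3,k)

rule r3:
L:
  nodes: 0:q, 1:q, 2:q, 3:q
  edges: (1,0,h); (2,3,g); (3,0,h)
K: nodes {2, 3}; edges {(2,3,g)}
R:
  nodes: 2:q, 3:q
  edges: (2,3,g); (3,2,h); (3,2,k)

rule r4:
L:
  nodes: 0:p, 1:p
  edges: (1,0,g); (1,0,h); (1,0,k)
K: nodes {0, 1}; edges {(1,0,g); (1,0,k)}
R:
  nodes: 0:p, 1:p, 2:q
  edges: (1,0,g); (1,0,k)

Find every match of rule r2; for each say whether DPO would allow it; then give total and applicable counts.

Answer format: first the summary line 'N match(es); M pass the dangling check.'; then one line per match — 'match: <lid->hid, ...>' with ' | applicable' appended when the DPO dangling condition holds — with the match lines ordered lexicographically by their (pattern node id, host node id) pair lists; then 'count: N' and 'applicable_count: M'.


0 match(es); 0 pass the dangling check.
count: 0
applicable_count: 0


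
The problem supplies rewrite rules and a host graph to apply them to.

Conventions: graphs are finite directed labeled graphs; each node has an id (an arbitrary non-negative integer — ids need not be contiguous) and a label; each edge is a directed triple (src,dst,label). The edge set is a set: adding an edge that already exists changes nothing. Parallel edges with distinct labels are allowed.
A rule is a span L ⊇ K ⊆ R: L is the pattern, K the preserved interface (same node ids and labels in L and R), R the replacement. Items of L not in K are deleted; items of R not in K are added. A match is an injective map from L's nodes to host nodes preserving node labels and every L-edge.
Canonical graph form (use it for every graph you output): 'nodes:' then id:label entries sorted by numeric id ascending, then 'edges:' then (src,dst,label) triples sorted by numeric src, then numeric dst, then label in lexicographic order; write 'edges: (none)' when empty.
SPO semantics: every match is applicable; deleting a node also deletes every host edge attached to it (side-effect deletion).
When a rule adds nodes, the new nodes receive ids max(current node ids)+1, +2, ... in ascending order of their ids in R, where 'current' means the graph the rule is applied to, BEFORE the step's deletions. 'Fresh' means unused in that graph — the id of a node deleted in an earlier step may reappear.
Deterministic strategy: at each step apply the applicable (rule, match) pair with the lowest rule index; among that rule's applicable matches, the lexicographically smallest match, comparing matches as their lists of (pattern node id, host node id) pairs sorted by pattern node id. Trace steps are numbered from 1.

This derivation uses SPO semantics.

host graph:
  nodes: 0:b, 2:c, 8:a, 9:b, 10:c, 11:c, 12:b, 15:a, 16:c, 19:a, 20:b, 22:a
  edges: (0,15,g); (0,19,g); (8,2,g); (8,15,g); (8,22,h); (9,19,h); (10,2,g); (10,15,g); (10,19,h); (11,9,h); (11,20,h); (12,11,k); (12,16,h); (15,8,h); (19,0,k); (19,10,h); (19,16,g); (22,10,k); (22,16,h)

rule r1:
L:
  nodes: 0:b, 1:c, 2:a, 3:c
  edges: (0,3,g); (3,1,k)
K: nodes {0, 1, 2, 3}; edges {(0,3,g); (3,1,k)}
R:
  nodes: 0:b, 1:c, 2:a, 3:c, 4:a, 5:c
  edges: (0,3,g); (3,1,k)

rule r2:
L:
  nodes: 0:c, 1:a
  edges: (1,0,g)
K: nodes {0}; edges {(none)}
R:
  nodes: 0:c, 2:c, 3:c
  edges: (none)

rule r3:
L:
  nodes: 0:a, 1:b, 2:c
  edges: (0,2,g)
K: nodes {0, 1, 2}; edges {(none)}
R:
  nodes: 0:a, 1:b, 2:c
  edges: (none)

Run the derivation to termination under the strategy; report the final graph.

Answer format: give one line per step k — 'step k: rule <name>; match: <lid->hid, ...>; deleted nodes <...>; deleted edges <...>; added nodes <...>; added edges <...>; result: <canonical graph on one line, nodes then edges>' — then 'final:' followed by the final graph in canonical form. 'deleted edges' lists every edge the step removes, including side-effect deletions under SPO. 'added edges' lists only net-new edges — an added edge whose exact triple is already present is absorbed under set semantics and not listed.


step 1: rule r2; match: 0->2, 1->8; deleted nodes 8; deleted edges (8,2,g); (8,15,g); (8,22,h); (15,8,h); added nodes 23, 24; added edges (none); result: nodes: 0:b, 2:c, 9:b, 10:c, 11:c, 12:b, 15:a, 16:c, 19:a, 20:b, 22:a, 23:c, 24:c edges: (0,15,g); (0,19,g); (9,19,h); (10,2,g); (10,15,g); (10,19,h); (11,9,h); (11,20,h); (12,11,k); (12,16,h); (19,0,k); (19,10,h); (19,16,g); (22,10,k); (22,16,h)
step 2: rule r2; match: 0->16, 1->19; deleted nodes 19; deleted edges (0,19,g); (9,19,h); (10,19,h); (19,0,k); (19,10,h); (19,16,g); added nodes 25, 26; added edges (none); result: nodes: 0:b, 2:c, 9:b, 10:c, 11:c, 12:b, 15:a, 16:c, 20:b, 22:a, 23:c, 24:c, 25:c, 26:c edges: (0,15,g); (10,2,g); (10,15,g); (11,9,h); (11,20,h); (12,11,k); (12,16,h); (22,10,k); (22,16,h)
final:
nodes: 0:b, 2:c, 9:b, 10:c, 11:c, 12:b, 15:a, 16:c, 20:b, 22:a, 23:c, 24:c, 25:c, 26:c
edges: (0,15,g); (10,2,g); (10,15,g); (11,9,h); (11,20,h); (12,11,k); (12,16,h); (22,10,k); (22,16,h)


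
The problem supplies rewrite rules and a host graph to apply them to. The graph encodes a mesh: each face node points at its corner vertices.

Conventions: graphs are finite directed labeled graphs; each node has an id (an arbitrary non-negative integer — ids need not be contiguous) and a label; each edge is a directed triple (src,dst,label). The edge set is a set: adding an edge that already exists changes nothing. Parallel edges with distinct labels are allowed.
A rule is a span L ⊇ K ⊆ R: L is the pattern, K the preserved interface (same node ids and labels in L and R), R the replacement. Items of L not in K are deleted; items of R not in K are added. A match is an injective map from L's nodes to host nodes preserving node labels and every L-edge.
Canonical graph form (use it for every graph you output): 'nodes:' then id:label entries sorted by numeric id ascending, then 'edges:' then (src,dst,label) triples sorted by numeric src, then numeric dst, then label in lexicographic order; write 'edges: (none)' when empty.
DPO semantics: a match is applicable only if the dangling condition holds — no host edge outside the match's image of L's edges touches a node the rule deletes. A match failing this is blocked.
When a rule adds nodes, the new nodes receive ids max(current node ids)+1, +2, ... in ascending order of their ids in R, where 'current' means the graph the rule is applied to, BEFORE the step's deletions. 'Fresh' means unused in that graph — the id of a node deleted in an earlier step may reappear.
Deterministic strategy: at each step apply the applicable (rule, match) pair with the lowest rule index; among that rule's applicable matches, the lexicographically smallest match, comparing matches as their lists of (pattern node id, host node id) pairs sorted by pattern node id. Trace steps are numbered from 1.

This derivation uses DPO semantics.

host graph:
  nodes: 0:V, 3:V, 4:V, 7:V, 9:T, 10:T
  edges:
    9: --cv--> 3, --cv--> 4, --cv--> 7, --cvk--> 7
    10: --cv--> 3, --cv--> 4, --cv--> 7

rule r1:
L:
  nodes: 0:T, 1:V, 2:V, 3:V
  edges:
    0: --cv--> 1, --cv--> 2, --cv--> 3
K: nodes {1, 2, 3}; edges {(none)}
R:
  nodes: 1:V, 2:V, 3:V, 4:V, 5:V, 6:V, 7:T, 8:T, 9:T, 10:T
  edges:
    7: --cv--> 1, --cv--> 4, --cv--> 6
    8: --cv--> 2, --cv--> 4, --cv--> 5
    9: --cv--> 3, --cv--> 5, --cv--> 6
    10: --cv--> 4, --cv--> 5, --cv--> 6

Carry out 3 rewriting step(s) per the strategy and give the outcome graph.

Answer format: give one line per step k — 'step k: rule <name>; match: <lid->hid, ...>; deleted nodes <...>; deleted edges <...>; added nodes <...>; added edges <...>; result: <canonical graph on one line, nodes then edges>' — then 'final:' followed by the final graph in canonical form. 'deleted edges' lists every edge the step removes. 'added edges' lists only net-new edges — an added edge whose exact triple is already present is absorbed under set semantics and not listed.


step 1: rule r1; match: 0->10, 1->3, 2->4, 3->7; deleted nodes 10; deleted edges (10,3,cv); (10,4,cv); (10,7,cv); added nodes 11, 12, 13, 14, 15, 16, 17; added edges (14,3,cv); (14,11,cv); (14,13,cv); (15,4,cv); (15,11,cv); (15,12,cv); (16,7,cv); (16,12,cv); (16,13,cv); (17,11,cv); (17,12,cv); (17,13,cv); result: nodes: 0:V, 3:V, 4:V, 7:V, 9:T, 11:V, 12:V, 13:V, 14:T, 15:T, 16:T, 17:T edges: (9,3,cv); (9,4,cv); (9,7,cv); (9,7,cvk); (14,3,cv); (14,11,cv); (14,13,cv); (15,4,cv); (15,11,cv); (15,12,cv); (16,7,cv); (16,12,cv); (16,13,cv); (17,11,cv); (17,12,cv); (17,13,cv)
step 2: rule r1; match: 0->14, 1->3, 2->11, 3->13; deleted nodes 14; deleted edges (14,3,cv); (14,11,cv); (14,13,cv); added nodes 18, 19, 20, 21, 22, 23, 24; added edges (21,3,cv); (21,18,cv); (21,20,cv); (22,11,cv); (22,18,cv); (22,19,cv); (23,13,cv); (23,19,cv); (23,20,cv); (24,18,cv); (24,19,cv); (24,20,cv); result: nodes: 0:V, 3:V, 4:V, 7:V, 9:T, 11:V, 12:V, 13:V, 15:T, 16:T, 17:T, 18:V, 19:V, 20:V, 21:T, 22:T, 23:T, 24:T edges: (9,3,cv); (9,4,cv); (9,7,cv); (9,7,cvk); (15,4,cv); (15,11,cv); (15,12,cv); (16,7,cv); (16,12,cv); (16,13,cv); (17,11,cv); (17,12,cv); (17,13,cv); (21,3,cv); (21,18,cv); (21,20,cv); (22,11,cv); (22,18,cv); (22,19,cv); (23,13,cv); (23,19,cv); (23,20,cv); (24,18,cv); (24,19,cv); (24,20,cv)
step 3: rule r1; match: 0->15, 1->4, 2->11, 3->12; deleted nodes 15; deleted edges (15,4,cv); (15,11,cv); (15,12,cv); added nodes 25, 26, 27, 28, 29, 30, 31; added edges (28,4,cv); (28,25,cv); (28,27,cv); (29,11,cv); (29,25,cv); (29,26,cv); (30,12,cv); (30,26,cv); (30,27,cv); (31,25,cv); (31,26,cv); (31,27,cv); result: nodes: 0:V, 3:V, 4:V, 7:V, 9:T, 11:V, 12:V, 13:V, 16:T, 17:T, 18:V, 19:V, 20:V, 21:T, 22:T, 23:T, 24:T, 25:V, 26:V, 27:V, 28:T, 29:T, 30:T, 31:T edges: (9,3,cv); (9,4,cv); (9,7,cv); (9,7,cvk); (16,7,cv); (16,12,cv); (16,13,cv); (17,11,cv); (17,12,cv); (17,13,cv); (21,3,cv); (21,18,cv); (21,20,cv); (22,11,cv); (22,18,cv); (22,19,cv); (23,13,cv); (23,19,cv); (23,20,cv); (24,18,cv); (24,19,cv); (24,20,cv); (28,4,cv); (28,25,cv); (28,27,cv); (29,11,cv); (29,25,cv); (29,26,cv); (30,12,cv); (30,26,cv); (30,27,cv); (31,25,cv); (31,26,cv); (31,27,cv)
final:
nodes: 0:V, 3:V, 4:V, 7:V, 9:T, 11:V, 12:V, 13:V, 16:T, 17:T, 18:V, 19:V, 20:V, 21:T, 22:T, 23:T, 24:T, 25:V, 26:V, 27:V, 28:T, 29:T, 30:T, 31:T
edges: (9,3,cv); (9,4,cv); (9,7,cv); (9,7,cvk); (16,7,cv); (16,12,cv); (16,13,cv); (17,11,cv); (17,12,cv); (17,13,cv); (21,3,cv); (21,18,cv); (21,20,cv); (22,11,cv); (22,18,cv); (22,19,cv); (23,13,cv); (23,19,cv); (23,20,cv); (24,18,cv); (24,19,cv); (24,20,cv); (28,4,cv); (28,25,cv); (28,27,cv); (29,11,cv); (29,25,cv); (29,26,cv); (30,12,cv); (30,26,cv); (30,27,cv); (31,25,cv); (31,26,cv); (31,27,cv)


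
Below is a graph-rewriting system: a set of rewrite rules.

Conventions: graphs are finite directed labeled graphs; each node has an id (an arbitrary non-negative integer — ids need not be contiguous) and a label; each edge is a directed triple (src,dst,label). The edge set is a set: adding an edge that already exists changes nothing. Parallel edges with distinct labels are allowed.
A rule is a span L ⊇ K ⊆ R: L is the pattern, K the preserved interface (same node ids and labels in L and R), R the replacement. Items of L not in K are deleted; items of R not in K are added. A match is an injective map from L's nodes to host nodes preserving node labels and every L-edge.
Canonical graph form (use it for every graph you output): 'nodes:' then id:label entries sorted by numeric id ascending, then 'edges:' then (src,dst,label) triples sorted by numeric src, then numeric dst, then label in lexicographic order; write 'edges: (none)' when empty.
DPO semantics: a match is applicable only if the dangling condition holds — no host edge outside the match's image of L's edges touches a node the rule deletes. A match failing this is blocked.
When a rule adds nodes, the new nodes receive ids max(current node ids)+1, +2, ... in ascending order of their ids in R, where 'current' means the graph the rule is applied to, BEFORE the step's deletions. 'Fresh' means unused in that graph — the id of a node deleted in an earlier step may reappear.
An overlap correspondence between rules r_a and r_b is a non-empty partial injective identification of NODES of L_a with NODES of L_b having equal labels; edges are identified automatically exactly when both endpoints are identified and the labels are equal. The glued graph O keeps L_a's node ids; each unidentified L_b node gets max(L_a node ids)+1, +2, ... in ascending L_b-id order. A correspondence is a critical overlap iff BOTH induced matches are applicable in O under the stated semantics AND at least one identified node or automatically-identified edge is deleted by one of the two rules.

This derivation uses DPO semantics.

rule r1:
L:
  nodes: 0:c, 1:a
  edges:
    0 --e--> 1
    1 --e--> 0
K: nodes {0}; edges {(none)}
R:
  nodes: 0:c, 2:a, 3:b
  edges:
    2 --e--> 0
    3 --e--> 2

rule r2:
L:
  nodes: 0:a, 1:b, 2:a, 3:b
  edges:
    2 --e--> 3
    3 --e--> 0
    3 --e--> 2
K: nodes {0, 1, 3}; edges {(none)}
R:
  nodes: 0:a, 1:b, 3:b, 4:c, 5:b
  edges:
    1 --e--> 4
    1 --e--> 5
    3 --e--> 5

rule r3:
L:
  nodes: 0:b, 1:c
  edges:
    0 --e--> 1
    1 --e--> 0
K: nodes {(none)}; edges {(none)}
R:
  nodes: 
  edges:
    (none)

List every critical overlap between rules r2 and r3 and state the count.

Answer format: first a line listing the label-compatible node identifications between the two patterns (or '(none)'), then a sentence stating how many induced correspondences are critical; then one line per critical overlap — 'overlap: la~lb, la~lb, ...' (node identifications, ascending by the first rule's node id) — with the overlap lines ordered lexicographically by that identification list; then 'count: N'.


label-compatible node identifications between L(r2) and L(r3): 1~0, 3~0
1 of the induced correspondences is a critical overlap of r2 and r3.
overlap: 1~0
count: 1


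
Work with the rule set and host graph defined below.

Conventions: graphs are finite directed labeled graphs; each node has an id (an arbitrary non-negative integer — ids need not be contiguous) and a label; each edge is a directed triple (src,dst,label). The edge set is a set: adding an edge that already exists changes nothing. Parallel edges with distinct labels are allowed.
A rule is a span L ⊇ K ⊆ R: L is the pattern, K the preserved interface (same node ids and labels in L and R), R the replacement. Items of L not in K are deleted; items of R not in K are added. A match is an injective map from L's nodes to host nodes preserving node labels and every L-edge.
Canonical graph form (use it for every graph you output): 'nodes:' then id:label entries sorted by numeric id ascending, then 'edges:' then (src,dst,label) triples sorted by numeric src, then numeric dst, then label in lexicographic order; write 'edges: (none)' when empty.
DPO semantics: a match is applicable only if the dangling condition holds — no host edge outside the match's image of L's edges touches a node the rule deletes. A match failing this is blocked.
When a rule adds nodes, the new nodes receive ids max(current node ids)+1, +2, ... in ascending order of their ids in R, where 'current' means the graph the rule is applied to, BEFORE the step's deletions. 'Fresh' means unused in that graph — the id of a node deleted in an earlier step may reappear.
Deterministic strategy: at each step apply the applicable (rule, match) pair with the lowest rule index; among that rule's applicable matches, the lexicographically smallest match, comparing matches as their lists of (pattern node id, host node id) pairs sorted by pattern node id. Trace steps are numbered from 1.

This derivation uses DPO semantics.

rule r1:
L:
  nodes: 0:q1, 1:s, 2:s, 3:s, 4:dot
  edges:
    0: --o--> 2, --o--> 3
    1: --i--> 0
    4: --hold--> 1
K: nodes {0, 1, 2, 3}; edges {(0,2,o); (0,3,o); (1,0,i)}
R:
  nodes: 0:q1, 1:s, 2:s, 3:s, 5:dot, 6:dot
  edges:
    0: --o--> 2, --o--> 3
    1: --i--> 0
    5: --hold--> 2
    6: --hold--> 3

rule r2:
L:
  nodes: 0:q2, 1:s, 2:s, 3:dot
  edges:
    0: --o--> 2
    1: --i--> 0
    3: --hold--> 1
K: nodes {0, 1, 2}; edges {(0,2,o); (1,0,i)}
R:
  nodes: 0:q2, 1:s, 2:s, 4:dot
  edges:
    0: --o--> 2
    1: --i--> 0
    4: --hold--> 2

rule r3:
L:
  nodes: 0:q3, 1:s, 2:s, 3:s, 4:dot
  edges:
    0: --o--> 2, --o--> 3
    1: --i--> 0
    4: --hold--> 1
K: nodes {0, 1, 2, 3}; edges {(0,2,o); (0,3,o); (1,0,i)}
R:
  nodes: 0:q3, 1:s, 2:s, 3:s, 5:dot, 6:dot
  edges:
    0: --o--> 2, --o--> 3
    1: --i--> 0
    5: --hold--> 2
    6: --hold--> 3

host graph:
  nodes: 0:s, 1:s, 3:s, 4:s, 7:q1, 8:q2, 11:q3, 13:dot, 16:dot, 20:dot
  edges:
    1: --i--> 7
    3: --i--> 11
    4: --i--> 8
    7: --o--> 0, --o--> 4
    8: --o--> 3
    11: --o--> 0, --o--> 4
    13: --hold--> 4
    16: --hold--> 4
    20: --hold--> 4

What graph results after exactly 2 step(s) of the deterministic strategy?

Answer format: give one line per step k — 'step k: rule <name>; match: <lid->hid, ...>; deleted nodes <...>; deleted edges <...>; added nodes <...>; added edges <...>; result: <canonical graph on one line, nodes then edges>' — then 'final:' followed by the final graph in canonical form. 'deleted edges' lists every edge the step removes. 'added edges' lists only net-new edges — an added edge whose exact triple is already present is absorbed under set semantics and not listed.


step 1: rule r2; match: 0->8, 1->4, 2->3, 3->13; deleted nodes 13; deleted edges (13,4,hold); added nodes 21; added edges (21,3,hold); result: nodes: 0:s, 1:s, 3:s, 4:s, 7:q1, 8:q2, 11:q3, 16:dot, 20:dot, 21:dot edges: (1,7,i); (3,11,i); (4,8,i); (7,0,o); (7,4,o); (8,3,o); (11,0,o); (11,4,o); (16,4,hold); (20,4,hold); (21,3,hold)
step 2: rule r2; match: 0->8, 1->4, 2->3, 3->16; deleted nodes 16; deleted edges (16,4,hold); added nodes 22; added edges (22,3,hold); result: nodes: 0:s, 1:s, 3:s, 4:s, 7:q1, 8:q2, 11:q3, 20:dot, 21:dot, 22:dot edges: (1,7,i); (3,11,i); (4,8,i); (7,0,o); (7,4,o); (8,3,o); (11,0,o); (11,4,o); (20,4,hold); (21,3,hold); (22,3,hold)
final:
nodes: 0:s, 1:s, 3:s, 4:s, 7:q1, 8:q2, 11:q3, 20:dot, 21:dot, 22:dot
edges: (1,7,i); (3,11,i); (4,8,i); (7,0,o); (7,4,o); (8,3,o); (11,0,o); (11,4,o); (20,4,hold); (21,3,hold); (22,3,hold)


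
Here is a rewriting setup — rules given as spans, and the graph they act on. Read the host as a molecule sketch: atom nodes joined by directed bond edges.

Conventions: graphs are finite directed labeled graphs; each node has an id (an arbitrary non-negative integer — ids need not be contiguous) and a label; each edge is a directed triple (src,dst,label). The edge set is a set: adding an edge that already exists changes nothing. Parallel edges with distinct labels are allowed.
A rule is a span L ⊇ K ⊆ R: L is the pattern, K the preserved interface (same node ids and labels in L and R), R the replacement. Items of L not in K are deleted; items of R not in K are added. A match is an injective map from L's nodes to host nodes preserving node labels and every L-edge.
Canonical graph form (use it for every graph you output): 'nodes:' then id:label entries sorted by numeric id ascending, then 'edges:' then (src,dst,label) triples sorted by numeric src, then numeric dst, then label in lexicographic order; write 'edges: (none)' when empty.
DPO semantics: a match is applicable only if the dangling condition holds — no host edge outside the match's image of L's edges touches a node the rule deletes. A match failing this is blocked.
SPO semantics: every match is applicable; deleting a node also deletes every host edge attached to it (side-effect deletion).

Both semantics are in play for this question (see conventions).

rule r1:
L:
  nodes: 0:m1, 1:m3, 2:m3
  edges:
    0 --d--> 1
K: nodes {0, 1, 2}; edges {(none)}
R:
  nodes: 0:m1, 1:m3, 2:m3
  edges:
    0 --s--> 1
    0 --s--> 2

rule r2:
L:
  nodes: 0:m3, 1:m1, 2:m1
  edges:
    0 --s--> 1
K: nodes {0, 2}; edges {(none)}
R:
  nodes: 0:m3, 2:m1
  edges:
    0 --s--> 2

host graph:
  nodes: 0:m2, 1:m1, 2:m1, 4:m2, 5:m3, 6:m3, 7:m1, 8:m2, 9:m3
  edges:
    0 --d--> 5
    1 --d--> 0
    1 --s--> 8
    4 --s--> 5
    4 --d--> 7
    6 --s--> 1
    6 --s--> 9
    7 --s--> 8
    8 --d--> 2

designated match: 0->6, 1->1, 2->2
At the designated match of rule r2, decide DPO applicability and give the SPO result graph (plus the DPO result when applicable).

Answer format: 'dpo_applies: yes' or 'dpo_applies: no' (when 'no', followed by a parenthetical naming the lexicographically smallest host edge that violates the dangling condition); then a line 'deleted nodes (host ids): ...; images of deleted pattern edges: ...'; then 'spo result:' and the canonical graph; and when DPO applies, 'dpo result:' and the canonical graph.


dpo_applies: no
(the rule deletes node 1, which keeps host edge (1,0,d) outside the match image — the dangling condition fails, DPO blocks; SPO proceeds and side-deletes such edges)
deleted nodes (host ids): 1; images of deleted pattern edges: (6,1,s)
spo result:
nodes: 0:m2, 2:m1, 4:m2, 5:m3, 6:m3, 7:m1, 8:m2, 9:m3
edges: (0,5,d); (4,5,s); (4,7,d); (6,2,s); (6,9,s); (7,8,s); (8,2,d)
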